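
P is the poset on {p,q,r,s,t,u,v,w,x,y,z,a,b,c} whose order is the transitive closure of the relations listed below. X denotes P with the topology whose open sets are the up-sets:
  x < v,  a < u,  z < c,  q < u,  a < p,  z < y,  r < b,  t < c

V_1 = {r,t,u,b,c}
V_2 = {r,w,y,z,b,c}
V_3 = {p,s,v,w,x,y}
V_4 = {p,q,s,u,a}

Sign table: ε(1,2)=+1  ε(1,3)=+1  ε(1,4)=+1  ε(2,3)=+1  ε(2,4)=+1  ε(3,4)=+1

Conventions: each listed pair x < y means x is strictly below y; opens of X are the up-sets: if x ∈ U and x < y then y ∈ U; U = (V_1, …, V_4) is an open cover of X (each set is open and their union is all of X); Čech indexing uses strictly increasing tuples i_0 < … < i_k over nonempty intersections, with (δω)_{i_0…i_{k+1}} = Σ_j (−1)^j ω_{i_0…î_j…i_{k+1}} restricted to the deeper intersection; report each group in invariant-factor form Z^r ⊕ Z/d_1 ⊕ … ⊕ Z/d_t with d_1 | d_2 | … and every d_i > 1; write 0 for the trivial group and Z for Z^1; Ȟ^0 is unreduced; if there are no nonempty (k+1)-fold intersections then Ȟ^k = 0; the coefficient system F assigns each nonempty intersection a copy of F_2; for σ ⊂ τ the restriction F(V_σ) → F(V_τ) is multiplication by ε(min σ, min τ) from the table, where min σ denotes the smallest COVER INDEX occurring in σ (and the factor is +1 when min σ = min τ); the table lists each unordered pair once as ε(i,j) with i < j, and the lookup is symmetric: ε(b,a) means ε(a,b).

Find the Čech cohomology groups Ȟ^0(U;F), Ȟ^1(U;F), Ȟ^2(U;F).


intersection data:
  V12={r,b,c} V14={u} V23={w,y} V34={p,s}
C dims 4,4; δ0: rk_F2 3
Ȟ^0 = (4 − 3) − 0 = 1, so Ȟ^0 ≅ Z/2
Ȟ^1 = (4 − 0) − 3 = 1, so Ȟ^1 ≅ Z/2
Ȟ^2 = (0 − 0) − 0 = 0, so Ȟ^2 ≅ 0

Ȟ^0 ≅ Z/2; Ȟ^1 ≅ Z/2; Ȟ^2 ≅ 0


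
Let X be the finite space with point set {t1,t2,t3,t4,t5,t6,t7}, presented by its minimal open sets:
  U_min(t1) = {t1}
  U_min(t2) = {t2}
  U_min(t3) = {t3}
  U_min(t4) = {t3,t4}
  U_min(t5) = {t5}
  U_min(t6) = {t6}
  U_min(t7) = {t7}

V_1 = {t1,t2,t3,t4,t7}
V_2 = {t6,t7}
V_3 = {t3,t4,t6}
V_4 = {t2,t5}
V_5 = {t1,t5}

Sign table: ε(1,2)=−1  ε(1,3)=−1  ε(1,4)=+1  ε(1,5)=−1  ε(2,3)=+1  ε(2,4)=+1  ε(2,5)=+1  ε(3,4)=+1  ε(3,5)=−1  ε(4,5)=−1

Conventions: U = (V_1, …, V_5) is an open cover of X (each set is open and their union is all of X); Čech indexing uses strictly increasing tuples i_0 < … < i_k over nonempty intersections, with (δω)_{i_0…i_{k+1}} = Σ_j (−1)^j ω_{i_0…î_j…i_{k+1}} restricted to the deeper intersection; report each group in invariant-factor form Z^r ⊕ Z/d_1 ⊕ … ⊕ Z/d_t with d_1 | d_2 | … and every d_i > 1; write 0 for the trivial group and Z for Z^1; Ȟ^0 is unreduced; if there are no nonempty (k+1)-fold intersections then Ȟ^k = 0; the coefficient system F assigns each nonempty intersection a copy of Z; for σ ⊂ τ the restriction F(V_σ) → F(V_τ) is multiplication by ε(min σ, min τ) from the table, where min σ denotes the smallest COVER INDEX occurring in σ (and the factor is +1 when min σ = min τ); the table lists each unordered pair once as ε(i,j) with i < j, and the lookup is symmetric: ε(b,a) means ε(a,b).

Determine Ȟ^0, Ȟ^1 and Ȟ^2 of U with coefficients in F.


Ȟ^0(U;F) ≅ Z, Ȟ^1(U;F) ≅ Z^2, Ȟ^2(U;F) ≅ 0

nerve of the cover:
  V12={t7} V13={t3,t4} V14={t2} V15={t1} V23={t6} V45={t5}
C dims 5,6; δ0: rk 4, SNF 1^4
Ȟ^0 = (5 − 4) − 0 = 1, so Ȟ^0 ≅ Z
Ȟ^1 = (6 − 0) − 4 = 2, so Ȟ^1 ≅ Z^2
Ȟ^2 = (0 − 0) − 0 = 0, so Ȟ^2 ≅ 0


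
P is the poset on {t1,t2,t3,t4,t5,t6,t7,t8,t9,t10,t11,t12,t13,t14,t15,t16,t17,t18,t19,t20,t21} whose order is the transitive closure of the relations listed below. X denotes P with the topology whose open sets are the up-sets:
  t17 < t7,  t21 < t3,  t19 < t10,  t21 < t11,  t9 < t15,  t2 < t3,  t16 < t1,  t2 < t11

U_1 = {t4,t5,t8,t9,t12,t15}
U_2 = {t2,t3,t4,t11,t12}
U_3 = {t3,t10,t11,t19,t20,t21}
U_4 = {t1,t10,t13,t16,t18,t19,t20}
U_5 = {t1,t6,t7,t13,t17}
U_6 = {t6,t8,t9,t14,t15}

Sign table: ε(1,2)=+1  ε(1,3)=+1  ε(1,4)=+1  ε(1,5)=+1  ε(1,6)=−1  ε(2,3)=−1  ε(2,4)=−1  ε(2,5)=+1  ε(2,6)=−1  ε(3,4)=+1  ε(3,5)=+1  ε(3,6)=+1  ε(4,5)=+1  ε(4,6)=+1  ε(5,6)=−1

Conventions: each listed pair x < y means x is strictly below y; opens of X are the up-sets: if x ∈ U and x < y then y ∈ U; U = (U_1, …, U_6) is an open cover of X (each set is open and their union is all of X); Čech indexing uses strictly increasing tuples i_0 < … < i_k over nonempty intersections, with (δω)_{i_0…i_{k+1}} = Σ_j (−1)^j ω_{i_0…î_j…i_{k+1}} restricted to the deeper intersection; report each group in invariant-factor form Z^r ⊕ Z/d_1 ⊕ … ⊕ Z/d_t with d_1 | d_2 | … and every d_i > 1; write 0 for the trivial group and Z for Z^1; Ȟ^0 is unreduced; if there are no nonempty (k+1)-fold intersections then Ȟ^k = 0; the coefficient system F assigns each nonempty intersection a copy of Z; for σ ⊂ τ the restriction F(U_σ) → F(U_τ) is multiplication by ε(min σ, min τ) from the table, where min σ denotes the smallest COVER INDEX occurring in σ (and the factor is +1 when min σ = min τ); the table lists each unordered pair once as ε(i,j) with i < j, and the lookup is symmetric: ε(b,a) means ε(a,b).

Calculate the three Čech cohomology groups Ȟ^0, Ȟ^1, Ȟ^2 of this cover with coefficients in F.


nonempty overlaps:
  U12={t4,t12} U16={t8,t9,t15} U23={t3,t11} U34={t10,t19,t20} U45={t1,t13} U56={t6}
C dims 6,6; δ0: rk 6, SNF 1^5·2
degree 0: 6−6−0 = 0 → Ȟ^0 ≅ 0
degree 1: 6−0−6 = 0 plus torsion [2] → Ȟ^1 ≅ Z/2
degree 2: 0−0−0 = 0 → Ȟ^2 ≅ 0

Ȟ^0(U;F) ≅ 0,  Ȟ^1(U;F) ≅ Z/2,  Ȟ^2(U;F) ≅ 0


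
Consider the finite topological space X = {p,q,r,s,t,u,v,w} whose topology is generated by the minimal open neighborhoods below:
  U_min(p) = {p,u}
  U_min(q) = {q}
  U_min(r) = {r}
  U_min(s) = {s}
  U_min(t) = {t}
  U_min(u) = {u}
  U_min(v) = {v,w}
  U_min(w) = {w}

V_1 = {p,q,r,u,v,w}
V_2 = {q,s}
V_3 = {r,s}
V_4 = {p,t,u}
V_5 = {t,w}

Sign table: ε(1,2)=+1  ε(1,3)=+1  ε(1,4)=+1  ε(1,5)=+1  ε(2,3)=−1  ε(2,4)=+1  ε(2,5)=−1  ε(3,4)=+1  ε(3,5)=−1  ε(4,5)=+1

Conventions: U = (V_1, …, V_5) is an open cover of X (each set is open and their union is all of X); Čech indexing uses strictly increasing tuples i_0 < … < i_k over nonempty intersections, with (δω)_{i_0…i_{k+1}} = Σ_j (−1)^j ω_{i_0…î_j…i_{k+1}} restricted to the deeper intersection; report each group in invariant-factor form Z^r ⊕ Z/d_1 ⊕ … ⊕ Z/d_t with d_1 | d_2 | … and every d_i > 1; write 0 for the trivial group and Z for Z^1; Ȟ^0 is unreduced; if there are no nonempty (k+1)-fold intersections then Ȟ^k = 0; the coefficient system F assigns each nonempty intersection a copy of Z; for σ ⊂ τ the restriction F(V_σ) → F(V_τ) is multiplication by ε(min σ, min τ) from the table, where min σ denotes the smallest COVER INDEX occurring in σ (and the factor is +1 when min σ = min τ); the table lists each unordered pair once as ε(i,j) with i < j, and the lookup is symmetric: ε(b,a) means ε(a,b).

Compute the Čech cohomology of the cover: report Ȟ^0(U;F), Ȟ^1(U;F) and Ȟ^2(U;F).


nerve simplices:
  V12={q} V13={r} V14={p,u} V15={w} V23={s} V45={t}
C dims 5,6; δ0: rk 5, SNF 1^4·2
degree 0: 5−5−0 = 0 → Ȟ^0 ≅ 0
degree 1: 6−0−5 = 1 plus torsion [2] → Ȟ^1 ≅ Z ⊕ Z/2
degree 2: 0−0−0 = 0 → Ȟ^2 ≅ 0

Ȟ^0(U;F) ≅ 0; Ȟ^1(U;F) ≅ Z ⊕ Z/2; Ȟ^2(U;F) ≅ 0


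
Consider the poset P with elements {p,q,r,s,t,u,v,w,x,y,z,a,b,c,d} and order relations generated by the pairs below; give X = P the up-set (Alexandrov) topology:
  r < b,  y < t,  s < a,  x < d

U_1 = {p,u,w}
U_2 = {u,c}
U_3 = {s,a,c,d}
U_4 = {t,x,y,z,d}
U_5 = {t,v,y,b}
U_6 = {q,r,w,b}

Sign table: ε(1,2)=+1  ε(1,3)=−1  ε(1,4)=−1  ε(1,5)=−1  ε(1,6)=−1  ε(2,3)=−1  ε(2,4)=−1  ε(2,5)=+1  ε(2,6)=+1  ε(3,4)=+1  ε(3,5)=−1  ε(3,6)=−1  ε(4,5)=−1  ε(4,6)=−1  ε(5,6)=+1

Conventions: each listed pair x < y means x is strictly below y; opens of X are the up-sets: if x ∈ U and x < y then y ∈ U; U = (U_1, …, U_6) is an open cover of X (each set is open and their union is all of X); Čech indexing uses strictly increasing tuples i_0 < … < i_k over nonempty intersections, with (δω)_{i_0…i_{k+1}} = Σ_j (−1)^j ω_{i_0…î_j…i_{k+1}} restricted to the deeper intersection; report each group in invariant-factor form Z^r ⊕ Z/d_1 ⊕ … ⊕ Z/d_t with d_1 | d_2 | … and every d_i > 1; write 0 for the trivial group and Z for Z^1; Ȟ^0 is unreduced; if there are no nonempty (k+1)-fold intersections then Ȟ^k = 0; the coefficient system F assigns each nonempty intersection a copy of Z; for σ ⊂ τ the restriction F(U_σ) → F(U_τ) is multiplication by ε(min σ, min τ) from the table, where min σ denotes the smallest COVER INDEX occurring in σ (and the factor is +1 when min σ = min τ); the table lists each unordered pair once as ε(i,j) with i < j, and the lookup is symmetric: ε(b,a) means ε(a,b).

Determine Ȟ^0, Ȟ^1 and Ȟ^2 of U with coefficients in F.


nerve simplices:
  U12={u} U16={w} U23={c} U34={d} U45={t,y} U56={b}
C dims 6,6; δ0: rk 6, SNF 1^5·2
degree 0: 6−6−0 = 0 → Ȟ^0 ≅ 0
degree 1: 6−0−6 = 0 plus torsion [2] → Ȟ^1 ≅ Z/2
degree 2: 0−0−0 = 0 → Ȟ^2 ≅ 0

Ȟ^0 ≅ 0; Ȟ^1 ≅ Z/2; Ȟ^2 ≅ 0


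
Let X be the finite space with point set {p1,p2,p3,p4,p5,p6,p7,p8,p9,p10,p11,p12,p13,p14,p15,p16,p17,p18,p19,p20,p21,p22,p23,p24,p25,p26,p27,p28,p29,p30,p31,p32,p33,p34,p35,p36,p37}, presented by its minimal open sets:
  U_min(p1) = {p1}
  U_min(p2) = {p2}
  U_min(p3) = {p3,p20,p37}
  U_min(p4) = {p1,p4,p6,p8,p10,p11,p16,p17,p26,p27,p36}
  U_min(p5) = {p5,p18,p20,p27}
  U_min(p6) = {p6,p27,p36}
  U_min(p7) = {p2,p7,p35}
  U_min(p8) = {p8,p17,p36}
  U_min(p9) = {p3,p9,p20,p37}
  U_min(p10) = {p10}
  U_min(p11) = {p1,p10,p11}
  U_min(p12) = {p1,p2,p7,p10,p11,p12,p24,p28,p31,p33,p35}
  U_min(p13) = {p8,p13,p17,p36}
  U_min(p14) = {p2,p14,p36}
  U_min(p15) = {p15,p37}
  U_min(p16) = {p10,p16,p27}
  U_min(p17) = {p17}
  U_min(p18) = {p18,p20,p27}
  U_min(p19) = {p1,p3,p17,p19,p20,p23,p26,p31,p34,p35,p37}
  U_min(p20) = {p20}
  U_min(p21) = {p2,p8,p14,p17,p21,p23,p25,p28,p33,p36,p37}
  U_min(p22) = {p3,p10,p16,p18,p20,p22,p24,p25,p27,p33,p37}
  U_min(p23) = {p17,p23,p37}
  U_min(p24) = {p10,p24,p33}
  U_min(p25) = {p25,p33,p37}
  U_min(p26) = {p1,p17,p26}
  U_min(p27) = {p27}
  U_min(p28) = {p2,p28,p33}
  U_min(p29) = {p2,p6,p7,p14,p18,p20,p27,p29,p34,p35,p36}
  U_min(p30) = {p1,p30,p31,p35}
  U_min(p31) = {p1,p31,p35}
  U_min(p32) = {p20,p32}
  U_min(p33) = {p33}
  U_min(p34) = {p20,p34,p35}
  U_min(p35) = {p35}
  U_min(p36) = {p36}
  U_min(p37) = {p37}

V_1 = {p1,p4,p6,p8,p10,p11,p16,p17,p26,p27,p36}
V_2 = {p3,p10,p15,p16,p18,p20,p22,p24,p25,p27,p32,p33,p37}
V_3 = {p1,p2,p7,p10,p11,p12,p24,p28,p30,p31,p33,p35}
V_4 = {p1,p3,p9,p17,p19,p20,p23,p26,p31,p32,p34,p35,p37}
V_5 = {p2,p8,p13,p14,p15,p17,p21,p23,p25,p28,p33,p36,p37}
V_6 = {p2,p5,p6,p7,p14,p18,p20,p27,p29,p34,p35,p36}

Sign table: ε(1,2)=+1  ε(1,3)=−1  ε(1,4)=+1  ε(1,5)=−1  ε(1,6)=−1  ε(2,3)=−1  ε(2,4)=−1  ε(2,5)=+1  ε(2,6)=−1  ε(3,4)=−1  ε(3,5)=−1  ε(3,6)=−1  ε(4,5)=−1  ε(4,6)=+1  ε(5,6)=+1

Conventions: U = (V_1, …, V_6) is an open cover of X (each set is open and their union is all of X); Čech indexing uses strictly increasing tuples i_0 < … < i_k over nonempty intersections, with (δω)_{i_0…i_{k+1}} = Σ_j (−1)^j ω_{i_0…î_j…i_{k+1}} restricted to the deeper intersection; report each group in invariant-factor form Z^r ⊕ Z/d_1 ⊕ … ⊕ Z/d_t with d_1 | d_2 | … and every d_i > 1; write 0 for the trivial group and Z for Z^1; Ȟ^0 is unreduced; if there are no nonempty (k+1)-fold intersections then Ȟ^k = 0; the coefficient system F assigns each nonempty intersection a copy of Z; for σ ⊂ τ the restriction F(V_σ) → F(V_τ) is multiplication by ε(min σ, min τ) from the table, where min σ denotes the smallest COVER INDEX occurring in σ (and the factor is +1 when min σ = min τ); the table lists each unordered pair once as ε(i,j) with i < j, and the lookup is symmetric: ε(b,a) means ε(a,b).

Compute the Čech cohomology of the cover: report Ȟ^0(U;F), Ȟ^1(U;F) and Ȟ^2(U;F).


Ȟ^0 ≅ 0, Ȟ^1 ≅ Z/2, Ȟ^2 ≅ Z

nerve simplices:
  V12={p10,p16,p27} V13={p1,p10,p11} V14={p1,p17,p26} V15={p8,p17,p36} V16={p6,p27,p36} V23={p10,p24,p33} V24={p3,p20,p32,p37} V25={p15,p25,p33,p37} V26={p18,p20,p27} V34={p1,p31,p35} V35={p2,p28,p33} V36={p2,p7,p35} V45={p17,p23,p37} V46={p20,p34,p35} V56={p2,p14,p36}
  V123={p10} V126={p27} V134={p1} V145={p17} V156={p36} V235={p33} V245={p37} V246={p20} V346={p35} V356={p2}
C dims 6,15,10; δ0: rk 6, SNF 1^5·2; δ1: rk 9, SNF 1^9
degree 0: 6−6−0 = 0 → Ȟ^0 ≅ 0
degree 1: 15−9−6 = 0 plus torsion [2] → Ȟ^1 ≅ Z/2
degree 2: 10−0−9 = 1 → Ȟ^2 ≅ Z


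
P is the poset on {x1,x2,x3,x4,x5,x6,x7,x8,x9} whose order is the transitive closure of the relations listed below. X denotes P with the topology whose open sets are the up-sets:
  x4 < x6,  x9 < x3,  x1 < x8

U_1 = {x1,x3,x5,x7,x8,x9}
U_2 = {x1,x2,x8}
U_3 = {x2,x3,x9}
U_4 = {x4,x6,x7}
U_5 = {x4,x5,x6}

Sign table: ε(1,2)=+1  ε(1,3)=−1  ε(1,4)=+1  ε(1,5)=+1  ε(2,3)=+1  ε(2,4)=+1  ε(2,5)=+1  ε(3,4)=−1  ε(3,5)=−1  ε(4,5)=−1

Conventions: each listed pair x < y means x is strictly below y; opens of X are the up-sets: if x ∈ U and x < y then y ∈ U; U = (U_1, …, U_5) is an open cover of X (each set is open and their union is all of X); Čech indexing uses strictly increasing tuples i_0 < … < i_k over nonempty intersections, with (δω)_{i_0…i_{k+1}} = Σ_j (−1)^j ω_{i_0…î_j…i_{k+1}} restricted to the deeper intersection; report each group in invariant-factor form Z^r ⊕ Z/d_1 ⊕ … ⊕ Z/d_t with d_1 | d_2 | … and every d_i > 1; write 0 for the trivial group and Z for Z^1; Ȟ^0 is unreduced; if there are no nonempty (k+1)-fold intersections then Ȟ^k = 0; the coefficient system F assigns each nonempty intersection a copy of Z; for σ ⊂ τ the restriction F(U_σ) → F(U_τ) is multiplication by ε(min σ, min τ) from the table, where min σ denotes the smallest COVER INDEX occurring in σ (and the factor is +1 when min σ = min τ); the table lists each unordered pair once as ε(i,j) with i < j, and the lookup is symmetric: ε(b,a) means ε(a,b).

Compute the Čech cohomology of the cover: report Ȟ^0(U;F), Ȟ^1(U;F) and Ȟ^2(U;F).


nerve simplices:
  U12={x1,x8} U13={x3,x9} U14={x7} U15={x5} U23={x2} U45={x4,x6}
C dims 5,6; δ0: rk 5, SNF 1^4·2
degree 0: 5−5−0 = 0 → Ȟ^0 ≅ 0
degree 1: 6−0−5 = 1 plus torsion [2] → Ȟ^1 ≅ Z ⊕ Z/2
degree 2: 0−0−0 = 0 → Ȟ^2 ≅ 0

Ȟ^0 = 0, Ȟ^1 = Z ⊕ Z/2, Ȟ^2 = 0


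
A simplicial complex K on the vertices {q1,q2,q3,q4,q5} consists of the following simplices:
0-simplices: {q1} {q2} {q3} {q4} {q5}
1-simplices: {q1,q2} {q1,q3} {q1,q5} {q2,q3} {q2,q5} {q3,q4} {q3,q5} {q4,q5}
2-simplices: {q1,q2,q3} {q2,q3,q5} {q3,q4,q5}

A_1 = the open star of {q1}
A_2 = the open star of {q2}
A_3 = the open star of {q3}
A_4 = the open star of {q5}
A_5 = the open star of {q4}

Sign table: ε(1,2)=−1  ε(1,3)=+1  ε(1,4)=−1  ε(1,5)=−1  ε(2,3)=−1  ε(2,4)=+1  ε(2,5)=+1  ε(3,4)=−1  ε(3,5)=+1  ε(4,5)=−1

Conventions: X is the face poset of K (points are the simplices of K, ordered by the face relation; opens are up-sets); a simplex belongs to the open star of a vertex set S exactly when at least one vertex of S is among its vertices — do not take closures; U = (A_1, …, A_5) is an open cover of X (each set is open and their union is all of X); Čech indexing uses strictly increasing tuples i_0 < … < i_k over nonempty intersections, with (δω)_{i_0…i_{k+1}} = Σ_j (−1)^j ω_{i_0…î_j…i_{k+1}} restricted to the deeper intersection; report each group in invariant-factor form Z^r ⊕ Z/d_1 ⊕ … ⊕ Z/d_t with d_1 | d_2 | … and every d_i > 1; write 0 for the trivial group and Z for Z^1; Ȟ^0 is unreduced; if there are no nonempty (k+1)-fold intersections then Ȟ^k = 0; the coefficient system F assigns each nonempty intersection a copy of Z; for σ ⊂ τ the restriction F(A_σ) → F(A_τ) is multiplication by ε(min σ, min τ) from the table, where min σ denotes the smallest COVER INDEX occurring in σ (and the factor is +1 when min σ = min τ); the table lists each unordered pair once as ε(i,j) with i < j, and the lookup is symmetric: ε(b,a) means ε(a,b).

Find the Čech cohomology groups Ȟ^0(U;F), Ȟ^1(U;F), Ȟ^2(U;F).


nonempty intersections:
  A1={{q1},{q1,q2},{q1,q3},{q1,q5},{q1,q2,q3}} A2={{q2},{q1,q2},{q2,q3},{q2,q5},{q1,q2,q3},{q2,q3,q5}} A3={{q3},{q1,q3},{q2,q3},{q3,q4},{q3,q5},{q1,q2,q3},{q2,q3,q5},{q3,q4,q5}} A4={{q5},{q1,q5},{q2,q5},{q3,q5},{q4,q5},{q2,q3,q5},{q3,q4,q5}} A5={{q4},{q3,q4},{q4,q5},{q3,q4,q5}}
  A12={{q1,q2},{q1,q2,q3}} A13={{q1,q3},{q1,q2,q3}} A14={{q1,q5}} A23={{q2,q3},{q1,q2,q3},{q2,q3,q5}} A24={{q2,q5},{q2,q3,q5}} A34={{q3,q5},{q2,q3,q5},{q3,q4,q5}} A35={{q3,q4},{q3,q4,q5}} A45={{q4,q5},{q3,q4,q5}}
  A123={{q1,q2,q3}} A234={{q2,q3,q5}} A345={{q3,q4,q5}}
C dims 5,8,3; δ0: rk 4, SNF 1^4; δ1: rk 3, SNF 1^3
Ȟ^0: (5−4)−0=1 ⇒ Z
Ȟ^1: (8−3)−4=1 ⇒ Z
Ȟ^2: (3−0)−3=0 ⇒ 0

Ȟ^0 ≅ Z, Ȟ^1 ≅ Z, Ȟ^2 ≅ 0


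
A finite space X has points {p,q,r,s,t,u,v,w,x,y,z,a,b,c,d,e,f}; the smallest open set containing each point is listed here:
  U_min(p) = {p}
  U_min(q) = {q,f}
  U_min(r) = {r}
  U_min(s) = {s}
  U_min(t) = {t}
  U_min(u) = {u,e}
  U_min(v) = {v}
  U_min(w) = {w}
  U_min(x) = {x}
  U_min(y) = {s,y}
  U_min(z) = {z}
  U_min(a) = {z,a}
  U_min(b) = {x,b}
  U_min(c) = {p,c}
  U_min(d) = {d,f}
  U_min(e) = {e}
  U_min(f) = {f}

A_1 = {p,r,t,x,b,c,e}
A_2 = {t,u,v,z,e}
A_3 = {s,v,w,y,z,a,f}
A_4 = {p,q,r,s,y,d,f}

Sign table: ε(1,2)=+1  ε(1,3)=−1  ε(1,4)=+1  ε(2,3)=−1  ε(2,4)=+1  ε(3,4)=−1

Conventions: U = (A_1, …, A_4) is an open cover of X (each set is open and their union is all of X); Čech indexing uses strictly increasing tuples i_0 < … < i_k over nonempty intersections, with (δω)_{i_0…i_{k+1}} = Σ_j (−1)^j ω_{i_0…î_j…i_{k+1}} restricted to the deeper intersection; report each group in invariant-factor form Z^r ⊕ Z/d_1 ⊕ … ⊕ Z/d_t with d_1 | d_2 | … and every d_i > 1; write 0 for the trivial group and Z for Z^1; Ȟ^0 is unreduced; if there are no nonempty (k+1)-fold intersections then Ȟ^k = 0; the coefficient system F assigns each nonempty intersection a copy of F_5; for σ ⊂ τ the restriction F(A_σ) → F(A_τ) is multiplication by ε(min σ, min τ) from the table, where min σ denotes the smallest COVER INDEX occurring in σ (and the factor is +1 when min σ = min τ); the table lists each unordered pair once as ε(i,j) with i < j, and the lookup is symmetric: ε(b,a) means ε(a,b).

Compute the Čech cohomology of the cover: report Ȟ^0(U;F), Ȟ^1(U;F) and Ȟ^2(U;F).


nonempty overlaps:
  A12={t,e} A14={p,r} A23={v,z} A34={s,y,f}
C dims 4,4; δ0: rk_F5 3
degree 0: 4−3−0 = 1 → Ȟ^0 ≅ Z/5
degree 1: 4−0−3 = 1 → Ȟ^1 ≅ Z/5
degree 2: 0−0−0 = 0 → Ȟ^2 ≅ 0

Ȟ^0 = Z/5,  Ȟ^1 = Z/5,  Ȟ^2 = 0


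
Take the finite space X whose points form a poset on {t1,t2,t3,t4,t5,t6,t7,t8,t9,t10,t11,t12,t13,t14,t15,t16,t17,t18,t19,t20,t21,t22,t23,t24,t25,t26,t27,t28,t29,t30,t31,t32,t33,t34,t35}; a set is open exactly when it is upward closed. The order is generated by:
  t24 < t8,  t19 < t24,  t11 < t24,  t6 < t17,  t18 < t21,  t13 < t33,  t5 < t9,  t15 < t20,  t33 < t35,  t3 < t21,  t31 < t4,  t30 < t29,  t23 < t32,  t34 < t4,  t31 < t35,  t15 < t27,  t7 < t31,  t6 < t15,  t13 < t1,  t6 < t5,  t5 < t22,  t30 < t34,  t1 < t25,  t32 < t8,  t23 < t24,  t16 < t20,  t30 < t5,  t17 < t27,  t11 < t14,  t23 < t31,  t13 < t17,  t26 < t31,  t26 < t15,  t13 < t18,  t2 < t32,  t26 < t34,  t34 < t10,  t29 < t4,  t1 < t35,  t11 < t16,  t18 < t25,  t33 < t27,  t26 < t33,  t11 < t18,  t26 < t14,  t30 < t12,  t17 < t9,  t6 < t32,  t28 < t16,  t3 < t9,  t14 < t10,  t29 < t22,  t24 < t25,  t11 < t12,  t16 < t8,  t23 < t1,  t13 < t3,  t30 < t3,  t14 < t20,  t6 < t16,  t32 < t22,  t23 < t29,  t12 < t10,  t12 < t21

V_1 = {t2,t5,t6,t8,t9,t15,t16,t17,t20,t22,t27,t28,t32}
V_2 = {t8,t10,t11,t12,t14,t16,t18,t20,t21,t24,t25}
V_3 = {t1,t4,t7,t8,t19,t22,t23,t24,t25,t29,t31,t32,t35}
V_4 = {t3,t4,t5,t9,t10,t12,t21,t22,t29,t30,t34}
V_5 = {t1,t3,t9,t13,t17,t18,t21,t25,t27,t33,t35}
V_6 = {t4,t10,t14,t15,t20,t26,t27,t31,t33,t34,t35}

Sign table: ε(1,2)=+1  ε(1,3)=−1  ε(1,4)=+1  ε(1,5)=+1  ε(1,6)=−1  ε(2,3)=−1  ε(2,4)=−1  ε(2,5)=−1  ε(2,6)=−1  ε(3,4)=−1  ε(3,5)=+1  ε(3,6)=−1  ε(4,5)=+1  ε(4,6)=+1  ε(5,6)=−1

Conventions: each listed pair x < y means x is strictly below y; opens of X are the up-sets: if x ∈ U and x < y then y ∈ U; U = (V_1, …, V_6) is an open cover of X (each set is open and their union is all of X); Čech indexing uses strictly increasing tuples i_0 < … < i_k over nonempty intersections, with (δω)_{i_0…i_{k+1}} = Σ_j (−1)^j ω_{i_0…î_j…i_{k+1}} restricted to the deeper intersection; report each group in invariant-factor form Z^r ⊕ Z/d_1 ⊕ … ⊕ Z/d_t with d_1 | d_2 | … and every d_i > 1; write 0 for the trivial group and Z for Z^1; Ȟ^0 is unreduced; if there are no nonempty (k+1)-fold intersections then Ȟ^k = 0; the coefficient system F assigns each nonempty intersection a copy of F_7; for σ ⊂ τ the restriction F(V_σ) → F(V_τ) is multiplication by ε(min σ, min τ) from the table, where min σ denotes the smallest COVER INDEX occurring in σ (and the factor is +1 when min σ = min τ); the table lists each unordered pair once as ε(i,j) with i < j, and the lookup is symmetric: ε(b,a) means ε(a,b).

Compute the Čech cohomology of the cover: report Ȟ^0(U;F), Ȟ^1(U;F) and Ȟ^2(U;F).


Ȟ^0 = 0,  Ȟ^1 = 0,  Ȟ^2 = Z/7

cover nerve:
  V12={t8,t16,t20} V13={t8,t22,t32} V14={t5,t9,t22} V15={t9,t17,t27} V16={t15,t20,t27} V23={t8,t24,t25} V24={t10,t12,t21} V25={t18,t21,t25} V26={t10,t14,t20} V34={t4,t22,t29} V35={t1,t25,t35} V36={t4,t31,t35} V45={t3,t9,t21} V46={t4,t10,t34} V56={t27,t33,t35}
  V123={t8} V126={t20} V134={t22} V145={t9} V156={t27} V235={t25} V245={t21} V246={t10} V346={t4} V356={t35}
C dims 6,15,10; δ0: rk_F7 6; δ1: rk_F7 9
Ȟ^0: (6−6)−0=0 ⇒ 0
Ȟ^1: (15−9)−6=0 ⇒ 0
Ȟ^2: (10−0)−9=1 ⇒ Z/7


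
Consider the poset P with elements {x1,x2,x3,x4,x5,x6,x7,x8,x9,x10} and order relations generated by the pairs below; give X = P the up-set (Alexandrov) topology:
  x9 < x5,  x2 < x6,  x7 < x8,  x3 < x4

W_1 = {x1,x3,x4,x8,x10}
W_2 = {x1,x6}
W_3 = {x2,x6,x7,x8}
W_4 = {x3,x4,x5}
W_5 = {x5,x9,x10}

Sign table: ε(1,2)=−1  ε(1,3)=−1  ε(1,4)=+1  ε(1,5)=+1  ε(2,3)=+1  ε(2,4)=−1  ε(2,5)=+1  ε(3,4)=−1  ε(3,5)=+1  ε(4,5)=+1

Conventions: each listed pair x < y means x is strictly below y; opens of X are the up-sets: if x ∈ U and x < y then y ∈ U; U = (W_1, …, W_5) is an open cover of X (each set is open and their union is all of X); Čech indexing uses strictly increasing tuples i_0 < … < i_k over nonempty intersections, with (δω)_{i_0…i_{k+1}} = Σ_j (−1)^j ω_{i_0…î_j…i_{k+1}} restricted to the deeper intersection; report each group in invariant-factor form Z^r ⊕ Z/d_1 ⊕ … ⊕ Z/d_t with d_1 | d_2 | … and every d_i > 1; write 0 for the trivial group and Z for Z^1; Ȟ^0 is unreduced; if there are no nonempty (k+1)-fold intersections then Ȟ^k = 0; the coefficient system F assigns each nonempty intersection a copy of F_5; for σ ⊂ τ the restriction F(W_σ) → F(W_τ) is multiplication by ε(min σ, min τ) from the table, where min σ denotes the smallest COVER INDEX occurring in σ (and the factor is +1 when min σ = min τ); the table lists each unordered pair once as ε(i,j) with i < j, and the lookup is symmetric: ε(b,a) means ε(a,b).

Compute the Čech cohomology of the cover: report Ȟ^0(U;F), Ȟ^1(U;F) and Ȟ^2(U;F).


Ȟ^0 ≅ Z/5, Ȟ^1 ≅ Z/5 ⊕ Z/5, Ȟ^2 ≅ 0

nonempty overlaps:
  W12={x1} W13={x8} W14={x3,x4} W15={x10} W23={x6} W45={x5}
C dims 5,6; δ0: rk_F5 4
degree 0: 5−4−0 = 1 → Ȟ^0 ≅ Z/5
degree 1: 6−0−4 = 2 → Ȟ^1 ≅ Z/5 ⊕ Z/5
degree 2: 0−0−0 = 0 → Ȟ^2 ≅ 0


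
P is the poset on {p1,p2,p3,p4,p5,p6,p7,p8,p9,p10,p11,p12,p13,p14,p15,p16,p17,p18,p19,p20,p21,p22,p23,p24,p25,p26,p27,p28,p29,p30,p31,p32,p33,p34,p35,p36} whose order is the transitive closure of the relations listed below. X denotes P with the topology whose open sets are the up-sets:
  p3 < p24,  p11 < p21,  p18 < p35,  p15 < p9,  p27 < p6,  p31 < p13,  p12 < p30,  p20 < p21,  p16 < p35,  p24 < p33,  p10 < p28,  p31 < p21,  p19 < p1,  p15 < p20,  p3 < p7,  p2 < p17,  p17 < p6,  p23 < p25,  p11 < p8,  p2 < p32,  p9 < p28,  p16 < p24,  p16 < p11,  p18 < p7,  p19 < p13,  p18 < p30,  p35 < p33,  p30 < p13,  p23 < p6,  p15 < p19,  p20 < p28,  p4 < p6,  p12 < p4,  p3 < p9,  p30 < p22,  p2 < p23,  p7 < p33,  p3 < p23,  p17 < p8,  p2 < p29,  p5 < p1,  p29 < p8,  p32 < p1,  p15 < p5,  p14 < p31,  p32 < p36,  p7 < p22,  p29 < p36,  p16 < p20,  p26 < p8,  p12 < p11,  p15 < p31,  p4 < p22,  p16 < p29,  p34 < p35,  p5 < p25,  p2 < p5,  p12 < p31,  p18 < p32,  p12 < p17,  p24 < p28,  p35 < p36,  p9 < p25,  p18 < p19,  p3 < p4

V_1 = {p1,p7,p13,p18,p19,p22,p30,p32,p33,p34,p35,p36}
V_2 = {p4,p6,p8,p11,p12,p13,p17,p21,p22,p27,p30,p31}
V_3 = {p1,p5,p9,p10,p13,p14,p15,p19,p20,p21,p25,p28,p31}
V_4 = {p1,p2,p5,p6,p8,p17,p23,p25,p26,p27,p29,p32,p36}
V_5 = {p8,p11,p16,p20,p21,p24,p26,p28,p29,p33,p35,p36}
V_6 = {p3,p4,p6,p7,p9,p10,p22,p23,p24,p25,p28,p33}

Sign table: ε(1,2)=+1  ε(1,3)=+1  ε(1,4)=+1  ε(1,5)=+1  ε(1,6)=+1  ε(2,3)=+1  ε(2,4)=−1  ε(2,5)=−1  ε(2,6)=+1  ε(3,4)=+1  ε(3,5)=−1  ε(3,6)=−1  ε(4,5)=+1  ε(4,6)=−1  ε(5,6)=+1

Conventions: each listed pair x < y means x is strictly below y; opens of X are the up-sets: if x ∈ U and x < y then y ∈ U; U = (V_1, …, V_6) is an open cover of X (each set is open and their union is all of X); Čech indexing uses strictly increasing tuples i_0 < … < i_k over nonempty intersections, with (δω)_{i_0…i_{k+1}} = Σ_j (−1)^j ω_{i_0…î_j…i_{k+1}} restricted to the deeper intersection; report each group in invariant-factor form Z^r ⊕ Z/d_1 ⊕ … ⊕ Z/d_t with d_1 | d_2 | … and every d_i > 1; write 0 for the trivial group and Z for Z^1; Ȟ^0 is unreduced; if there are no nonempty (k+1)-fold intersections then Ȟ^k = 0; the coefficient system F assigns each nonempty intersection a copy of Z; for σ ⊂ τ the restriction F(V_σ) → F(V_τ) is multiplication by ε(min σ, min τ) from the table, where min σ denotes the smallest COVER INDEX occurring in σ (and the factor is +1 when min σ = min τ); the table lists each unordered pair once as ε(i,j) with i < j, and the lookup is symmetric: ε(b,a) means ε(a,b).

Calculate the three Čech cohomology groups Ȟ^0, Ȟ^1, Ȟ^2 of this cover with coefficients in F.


Ȟ^0 ≅ 0; Ȟ^1 ≅ Z/2; Ȟ^2 ≅ Z

nerve simplices:
  V12={p13,p22,p30} V13={p1,p13,p19} V14={p1,p32,p36} V15={p33,p35,p36} V16={p7,p22,p33} V23={p13,p21,p31} V24={p6,p8,p17,p27} V25={p8,p11,p21} V26={p4,p6,p22} V34={p1,p5,p25} V35={p20,p21,p28} V36={p9,p10,p25,p28} V45={p8,p26,p29,p36} V46={p6,p23,p25} V56={p24,p28,p33}
  V123={p13} V126={p22} V134={p1} V145={p36} V156={p33} V235={p21} V245={p8} V246={p6} V346={p25} V356={p28}
C dims 6,15,10; δ0: rk 6, SNF 1^5·2; δ1: rk 9, SNF 1^9
degree 0: 6−6−0 = 0 → Ȟ^0 ≅ 0
degree 1: 15−9−6 = 0 plus torsion [2] → Ȟ^1 ≅ Z/2
degree 2: 10−0−9 = 1 → Ȟ^2 ≅ Z


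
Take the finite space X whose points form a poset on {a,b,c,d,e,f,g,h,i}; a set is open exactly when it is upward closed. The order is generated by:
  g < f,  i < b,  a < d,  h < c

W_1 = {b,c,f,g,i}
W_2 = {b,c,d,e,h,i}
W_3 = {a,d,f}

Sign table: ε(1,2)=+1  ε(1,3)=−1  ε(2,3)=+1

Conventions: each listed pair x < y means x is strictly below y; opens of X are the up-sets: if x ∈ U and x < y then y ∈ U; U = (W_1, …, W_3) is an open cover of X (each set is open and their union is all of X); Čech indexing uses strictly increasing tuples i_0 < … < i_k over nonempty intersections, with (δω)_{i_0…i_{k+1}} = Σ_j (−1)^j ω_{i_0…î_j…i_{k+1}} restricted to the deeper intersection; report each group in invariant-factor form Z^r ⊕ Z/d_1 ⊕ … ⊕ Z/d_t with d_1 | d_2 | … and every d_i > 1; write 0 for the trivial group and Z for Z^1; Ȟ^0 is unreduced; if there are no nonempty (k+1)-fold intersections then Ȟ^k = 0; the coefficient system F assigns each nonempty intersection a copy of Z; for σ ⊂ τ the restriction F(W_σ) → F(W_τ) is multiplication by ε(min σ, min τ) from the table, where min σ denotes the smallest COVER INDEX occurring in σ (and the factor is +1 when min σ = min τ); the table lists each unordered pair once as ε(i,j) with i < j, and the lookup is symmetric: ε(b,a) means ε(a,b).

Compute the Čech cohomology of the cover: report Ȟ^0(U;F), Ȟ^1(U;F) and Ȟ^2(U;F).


Ȟ^0(U;F) ≅ 0,  Ȟ^1(U;F) ≅ Z/2,  Ȟ^2(U;F) ≅ 0

nonempty intersections:
  W12={b,c,i} W13={f} W23={d}
C dims 3,3; δ0: rk 3, SNF 1^2·2
Ȟ^0: (3−3)−0=0 ⇒ 0
Ȟ^1: (3−0)−3=0 plus torsion [2] ⇒ Z/2
Ȟ^2: (0−0)−0=0 ⇒ 0


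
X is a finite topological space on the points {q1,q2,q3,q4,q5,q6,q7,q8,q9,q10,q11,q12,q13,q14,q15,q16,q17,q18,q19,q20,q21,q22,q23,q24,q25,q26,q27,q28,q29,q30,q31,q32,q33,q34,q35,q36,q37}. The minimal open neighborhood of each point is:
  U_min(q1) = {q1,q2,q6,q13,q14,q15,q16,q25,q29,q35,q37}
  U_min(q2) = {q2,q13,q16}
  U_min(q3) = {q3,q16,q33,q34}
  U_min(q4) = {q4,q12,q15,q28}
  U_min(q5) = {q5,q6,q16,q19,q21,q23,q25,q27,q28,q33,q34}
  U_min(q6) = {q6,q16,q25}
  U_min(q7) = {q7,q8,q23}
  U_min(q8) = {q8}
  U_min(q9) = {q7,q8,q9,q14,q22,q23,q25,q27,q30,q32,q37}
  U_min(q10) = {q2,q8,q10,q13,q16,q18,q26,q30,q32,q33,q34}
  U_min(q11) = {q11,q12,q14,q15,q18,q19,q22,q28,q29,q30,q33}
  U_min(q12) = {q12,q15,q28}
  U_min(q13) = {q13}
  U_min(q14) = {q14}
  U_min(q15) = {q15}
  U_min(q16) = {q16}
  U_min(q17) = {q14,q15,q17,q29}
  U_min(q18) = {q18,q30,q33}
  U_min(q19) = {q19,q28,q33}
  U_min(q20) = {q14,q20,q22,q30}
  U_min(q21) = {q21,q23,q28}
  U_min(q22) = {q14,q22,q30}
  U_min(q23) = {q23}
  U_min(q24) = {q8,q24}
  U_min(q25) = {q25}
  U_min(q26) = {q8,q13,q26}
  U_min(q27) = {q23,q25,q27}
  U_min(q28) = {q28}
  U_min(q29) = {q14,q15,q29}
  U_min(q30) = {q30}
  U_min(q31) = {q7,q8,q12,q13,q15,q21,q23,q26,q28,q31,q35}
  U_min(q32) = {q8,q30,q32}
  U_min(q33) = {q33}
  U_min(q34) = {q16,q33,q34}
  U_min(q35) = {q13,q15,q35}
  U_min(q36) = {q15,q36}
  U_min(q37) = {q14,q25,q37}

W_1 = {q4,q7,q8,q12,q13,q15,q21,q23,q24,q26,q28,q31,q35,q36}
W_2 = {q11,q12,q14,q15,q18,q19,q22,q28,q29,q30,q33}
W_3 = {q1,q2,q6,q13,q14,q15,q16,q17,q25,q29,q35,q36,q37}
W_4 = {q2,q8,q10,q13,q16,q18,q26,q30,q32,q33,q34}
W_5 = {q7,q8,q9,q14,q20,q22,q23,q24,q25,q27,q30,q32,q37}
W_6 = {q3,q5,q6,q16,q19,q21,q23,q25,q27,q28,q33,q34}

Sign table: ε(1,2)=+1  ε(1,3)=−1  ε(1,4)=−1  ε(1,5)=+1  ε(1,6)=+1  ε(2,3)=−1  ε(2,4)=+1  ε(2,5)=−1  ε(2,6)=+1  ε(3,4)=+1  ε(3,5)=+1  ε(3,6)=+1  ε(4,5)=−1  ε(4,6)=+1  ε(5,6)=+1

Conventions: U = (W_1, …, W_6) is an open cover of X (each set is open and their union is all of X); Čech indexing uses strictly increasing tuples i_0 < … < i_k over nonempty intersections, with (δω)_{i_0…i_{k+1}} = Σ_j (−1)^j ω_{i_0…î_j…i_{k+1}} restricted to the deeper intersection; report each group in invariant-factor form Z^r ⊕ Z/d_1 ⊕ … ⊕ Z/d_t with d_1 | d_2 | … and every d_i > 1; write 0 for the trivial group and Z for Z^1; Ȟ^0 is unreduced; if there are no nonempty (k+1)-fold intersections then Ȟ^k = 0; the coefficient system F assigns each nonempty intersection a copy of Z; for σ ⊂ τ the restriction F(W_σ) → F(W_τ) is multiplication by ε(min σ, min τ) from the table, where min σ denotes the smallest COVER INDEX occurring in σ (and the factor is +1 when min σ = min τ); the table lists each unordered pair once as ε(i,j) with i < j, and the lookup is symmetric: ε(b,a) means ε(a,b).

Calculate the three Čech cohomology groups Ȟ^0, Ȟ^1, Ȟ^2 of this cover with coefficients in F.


Ȟ^0 ≅ 0; Ȟ^1 ≅ Z/2; Ȟ^2 ≅ Z

nerve simplices:
  W12={q12,q15,q28} W13={q13,q15,q35,q36} W14={q8,q13,q26} W15={q7,q8,q23,q24} W16={q21,q23,q28} W23={q14,q15,q29} W24={q18,q30,q33} W25={q14,q22,q30} W26={q19,q28,q33} W34={q2,q13,q16} W35={q14,q25,q37} W36={q6,q16,q25} W45={q8,q30,q32} W46={q16,q33,q34} W56={q23,q25,q27}
  W123={q15} W126={q28} W134={q13} W145={q8} W156={q23} W235={q14} W245={q30} W246={q33} W346={q16} W356={q25}
C dims 6,15,10; δ0: rk 6, SNF 1^5·2; δ1: rk 9, SNF 1^9
degree 0: 6−6−0 = 0 → Ȟ^0 ≅ 0
degree 1: 15−9−6 = 0 plus torsion [2] → Ȟ^1 ≅ Z/2
degree 2: 10−0−9 = 1 → Ȟ^2 ≅ Z


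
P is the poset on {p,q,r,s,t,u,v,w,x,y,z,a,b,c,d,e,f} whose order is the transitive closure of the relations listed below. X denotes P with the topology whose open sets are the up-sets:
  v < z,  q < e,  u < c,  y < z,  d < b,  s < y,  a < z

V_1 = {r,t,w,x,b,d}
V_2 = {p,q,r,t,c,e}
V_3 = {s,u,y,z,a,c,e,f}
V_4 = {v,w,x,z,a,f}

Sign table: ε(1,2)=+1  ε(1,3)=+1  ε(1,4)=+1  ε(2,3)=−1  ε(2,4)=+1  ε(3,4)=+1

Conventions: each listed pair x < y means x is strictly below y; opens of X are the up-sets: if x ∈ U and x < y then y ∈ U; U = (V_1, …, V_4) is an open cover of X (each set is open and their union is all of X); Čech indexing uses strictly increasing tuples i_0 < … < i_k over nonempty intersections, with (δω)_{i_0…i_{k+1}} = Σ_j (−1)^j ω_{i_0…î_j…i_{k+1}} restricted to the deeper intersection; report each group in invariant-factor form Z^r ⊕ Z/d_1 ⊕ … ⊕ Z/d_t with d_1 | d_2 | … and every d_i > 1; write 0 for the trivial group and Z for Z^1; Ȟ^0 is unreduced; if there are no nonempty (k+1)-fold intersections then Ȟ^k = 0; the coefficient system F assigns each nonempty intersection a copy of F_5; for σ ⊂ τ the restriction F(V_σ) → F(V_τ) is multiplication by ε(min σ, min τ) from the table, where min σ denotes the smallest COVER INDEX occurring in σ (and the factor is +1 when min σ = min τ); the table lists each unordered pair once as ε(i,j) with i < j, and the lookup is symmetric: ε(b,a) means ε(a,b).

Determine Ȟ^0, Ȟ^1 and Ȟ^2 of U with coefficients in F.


Ȟ^0 ≅ 0, Ȟ^1 ≅ 0 and Ȟ^2 ≅ 0

nerve of the cover:
  V12={r,t} V14={w,x} V23={c,e} V34={z,a,f}
C dims 4,4; δ0: rk_F5 4
Ȟ^0 = (4 − 4) − 0 = 0, so Ȟ^0 ≅ 0
Ȟ^1 = (4 − 0) − 4 = 0, so Ȟ^1 ≅ 0
Ȟ^2 = (0 − 0) − 0 = 0, so Ȟ^2 ≅ 0


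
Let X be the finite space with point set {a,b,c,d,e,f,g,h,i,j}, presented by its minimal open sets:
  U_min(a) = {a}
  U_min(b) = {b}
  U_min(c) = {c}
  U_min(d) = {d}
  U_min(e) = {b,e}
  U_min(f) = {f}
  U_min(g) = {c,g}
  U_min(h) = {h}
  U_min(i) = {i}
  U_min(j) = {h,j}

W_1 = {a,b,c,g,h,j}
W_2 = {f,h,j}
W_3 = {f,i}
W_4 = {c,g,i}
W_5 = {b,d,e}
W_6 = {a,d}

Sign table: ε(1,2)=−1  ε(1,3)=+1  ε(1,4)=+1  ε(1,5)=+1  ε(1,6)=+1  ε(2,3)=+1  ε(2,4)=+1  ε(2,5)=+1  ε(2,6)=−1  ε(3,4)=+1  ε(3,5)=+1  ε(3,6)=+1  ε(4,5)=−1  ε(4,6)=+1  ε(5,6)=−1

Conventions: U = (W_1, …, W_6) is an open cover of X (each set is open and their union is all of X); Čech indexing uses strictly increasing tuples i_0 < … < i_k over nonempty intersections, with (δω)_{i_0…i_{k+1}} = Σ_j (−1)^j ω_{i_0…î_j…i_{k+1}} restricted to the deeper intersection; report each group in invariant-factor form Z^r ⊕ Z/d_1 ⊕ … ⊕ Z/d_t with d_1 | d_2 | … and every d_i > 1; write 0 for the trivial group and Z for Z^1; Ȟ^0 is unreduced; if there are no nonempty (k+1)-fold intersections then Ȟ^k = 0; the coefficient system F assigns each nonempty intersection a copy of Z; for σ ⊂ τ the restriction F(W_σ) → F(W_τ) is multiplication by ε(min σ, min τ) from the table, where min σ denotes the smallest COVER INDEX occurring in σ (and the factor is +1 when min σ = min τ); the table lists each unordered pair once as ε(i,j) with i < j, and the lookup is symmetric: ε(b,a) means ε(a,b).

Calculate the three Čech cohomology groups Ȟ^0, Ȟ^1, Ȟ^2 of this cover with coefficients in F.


Ȟ^0 = 0,  Ȟ^1 = Z ⊕ Z/2,  Ȟ^2 = 0

nonempty overlaps:
  W12={h,j} W14={c,g} W15={b} W16={a} W23={f} W34={i} W56={d}
C dims 6,7; δ0: rk 6, SNF 1^5·2
degree 0: 6−6−0 = 0 → Ȟ^0 ≅ 0
degree 1: 7−0−6 = 1 plus torsion [2] → Ȟ^1 ≅ Z ⊕ Z/2
degree 2: 0−0−0 = 0 → Ȟ^2 ≅ 0


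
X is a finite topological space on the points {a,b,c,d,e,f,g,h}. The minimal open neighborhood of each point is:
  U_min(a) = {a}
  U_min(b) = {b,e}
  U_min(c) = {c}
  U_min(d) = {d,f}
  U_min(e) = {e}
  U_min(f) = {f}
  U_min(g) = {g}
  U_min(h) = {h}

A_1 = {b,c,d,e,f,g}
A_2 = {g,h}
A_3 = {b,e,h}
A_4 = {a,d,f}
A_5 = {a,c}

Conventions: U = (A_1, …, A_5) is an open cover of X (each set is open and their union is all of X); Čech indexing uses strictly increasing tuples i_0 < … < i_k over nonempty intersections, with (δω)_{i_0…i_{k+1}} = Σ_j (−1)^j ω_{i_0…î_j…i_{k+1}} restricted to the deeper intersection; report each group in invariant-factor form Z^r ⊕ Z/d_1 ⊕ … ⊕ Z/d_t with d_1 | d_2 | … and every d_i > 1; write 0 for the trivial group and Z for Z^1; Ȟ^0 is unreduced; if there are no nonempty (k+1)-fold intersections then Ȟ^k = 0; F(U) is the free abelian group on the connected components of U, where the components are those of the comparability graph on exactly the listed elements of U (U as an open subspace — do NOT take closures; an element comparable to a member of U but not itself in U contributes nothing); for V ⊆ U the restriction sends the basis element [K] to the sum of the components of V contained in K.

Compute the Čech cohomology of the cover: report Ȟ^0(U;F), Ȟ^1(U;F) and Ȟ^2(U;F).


intersection data:
  A12={g} A13={b,e} A14={d,f} A15={c} A23={h} A45={a}
components per intersection:
  A1: {b,e} {c} {d,f} {g}
  A2: {g} {h}
  A3: {b,e} {h}
  A4: {a} {d,f}
  A5: {a} {c}
  A12: {g}
  A13: {b,e}
  A14: {d,f}
  A15: {c}
  A23: {h}
  A45: {a}
C dims 12,6; δ0: rk 6, SNF 1^6
Ȟ^0 = (12 − 6) − 0 = 6, so Ȟ^0 ≅ Z^6
Ȟ^1 = (6 − 0) − 6 = 0, so Ȟ^1 ≅ 0
Ȟ^2 = (0 − 0) − 0 = 0, so Ȟ^2 ≅ 0

Ȟ^0(U;F) ≅ Z^6, Ȟ^1(U;F) ≅ 0, Ȟ^2(U;F) ≅ 0


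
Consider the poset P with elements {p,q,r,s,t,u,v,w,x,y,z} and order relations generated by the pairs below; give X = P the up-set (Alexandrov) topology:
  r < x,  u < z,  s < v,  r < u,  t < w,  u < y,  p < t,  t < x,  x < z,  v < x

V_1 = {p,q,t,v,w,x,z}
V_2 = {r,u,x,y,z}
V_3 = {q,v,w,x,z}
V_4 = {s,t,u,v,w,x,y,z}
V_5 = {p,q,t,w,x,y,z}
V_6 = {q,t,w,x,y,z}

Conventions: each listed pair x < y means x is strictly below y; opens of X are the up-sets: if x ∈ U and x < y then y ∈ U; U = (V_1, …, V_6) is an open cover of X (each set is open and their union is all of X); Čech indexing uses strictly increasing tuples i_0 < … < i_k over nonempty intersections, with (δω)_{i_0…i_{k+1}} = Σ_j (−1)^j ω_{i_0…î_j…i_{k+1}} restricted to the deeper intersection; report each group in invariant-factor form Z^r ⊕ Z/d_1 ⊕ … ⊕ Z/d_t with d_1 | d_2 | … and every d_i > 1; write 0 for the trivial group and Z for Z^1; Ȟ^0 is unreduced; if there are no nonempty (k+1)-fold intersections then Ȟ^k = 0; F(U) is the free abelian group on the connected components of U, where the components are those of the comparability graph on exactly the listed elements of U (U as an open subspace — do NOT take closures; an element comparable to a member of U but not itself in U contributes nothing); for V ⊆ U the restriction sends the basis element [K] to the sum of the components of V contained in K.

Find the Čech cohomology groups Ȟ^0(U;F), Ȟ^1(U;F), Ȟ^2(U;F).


intersection data:
  V12={x,z} V13={q,v,w,x,z} V14={t,v,w,x,z} V15={p,q,t,w,x,z} V16={q,t,w,x,z} V23={x,z} V24={u,x,y,z} V25={x,y,z} V26={x,y,z} V34={v,w,x,z} V35={q,w,x,z} V36={q,w,x,z} V45={t,w,x,y,z} V46={t,w,x,y,z} V56={q,t,w,x,y,z}
  V123={x,z} V124={x,z} V125={x,z} V126={x,z} V134={v,w,x,z} V135={q,w,x,z} V136={q,w,x,z} V145={t,w,x,z} V146={t,w,x,z} V156={q,t,w,x,z} V234={x,z} V235={x,z} V236={x,z} V245={x,y,z} V246={x,y,z} V256={x,y,z} V345={w,x,z} V346={w,x,z} V356={q,w,x,z} V456={t,w,x,y,z}
  V1234={x,z} V1235={x,z} V1236={x,z} V1245={x,z} V1246={x,z} V1256={x,z} V1345={w,x,z} V1346={w,x,z} V1356={q,w,x,z} V1456={t,w,x,z} V2345={x,z} V2346={x,z} V2356={x,z} V2456={x,y,z} V3456={w,x,z}
  V12345={x,z} V12346={x,z} V12356={x,z} V12456={x,z} V13456={w,x,z} V23456={x,z}
  V123456={x,z}
components per intersection:
  V1: {p,t,v,w,x,z} {q}
  V2: {r,u,x,y,z}
  V3: {q} {v,x,z} {w}
  V4: {s,t,u,v,w,x,y,z}
  V5: {p,t,w,x,z} {q} {y}
  V6: {q} {t,w,x,z} {y}
  V12: {x,z}
  V13: {q} {v,x,z} {w}
  V14: {t,v,w,x,z}
  V15: {p,t,w,x,z} {q}
  V16: {q} {t,w,x,z}
  V23: {x,z}
  V24: {u,x,y,z}
  V25: {x,z} {y}
  V26: {x,z} {y}
  V34: {v,x,z} {w}
  V35: {q} {w} {x,z}
  V36: {q} {w} {x,z}
  V45: {t,w,x,z} {y}
  V46: {t,w,x,z} {y}
  V56: {q} {t,w,x,z} {y}
  V123: {x,z}
  V124: {x,z}
  V125: {x,z}
  V126: {x,z}
  V134: {v,x,z} {w}
  V135: {q} {w} {x,z}
  V136: {q} {w} {x,z}
  V145: {t,w,x,z}
  V146: {t,w,x,z}
  V156: {q} {t,w,x,z}
  V234: {x,z}
  V235: {x,z}
  V236: {x,z}
  V245: {x,z} {y}
  V246: {x,z} {y}
  V256: {x,z} {y}
  V345: {w} {x,z}
  V346: {w} {x,z}
  V356: {q} {w} {x,z}
  V456: {t,w,x,z} {y}
  V1234: {x,z}
  V1235: {x,z}
  V1236: {x,z}
  V1245: {x,z}
  V1246: {x,z}
  V1256: {x,z}
  V1345: {w} {x,z}
  V1346: {w} {x,z}
  V1356: {q} {w} {x,z}
  V1456: {t,w,x,z}
  V2345: {x,z}
  V2346: {x,z}
  V2356: {x,z}
  V2456: {x,z} {y}
  V3456: {w} {x,z}
  V12345: {x,z}
  V12346: {x,z}
  V12356: {x,z}
  V12456: {x,z}
  V13456: {w} {x,z}
  V23456: {x,z}
  V123456: {x,z}
C dims 13,30,34,21; δ0: rk 11, SNF 1^11; δ1: rk 19, SNF 1^19; δ2: rk 15, SNF 1^15
Ȟ^0 = (13 − 11) − 0 = 2, so Ȟ^0 ≅ Z^2
Ȟ^1 = (30 − 19) − 11 = 0, so Ȟ^1 ≅ 0
Ȟ^2 = (34 − 15) − 19 = 0, so Ȟ^2 ≅ 0

Ȟ^0 ≅ Z^2, Ȟ^1 ≅ 0, Ȟ^2 ≅ 0
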